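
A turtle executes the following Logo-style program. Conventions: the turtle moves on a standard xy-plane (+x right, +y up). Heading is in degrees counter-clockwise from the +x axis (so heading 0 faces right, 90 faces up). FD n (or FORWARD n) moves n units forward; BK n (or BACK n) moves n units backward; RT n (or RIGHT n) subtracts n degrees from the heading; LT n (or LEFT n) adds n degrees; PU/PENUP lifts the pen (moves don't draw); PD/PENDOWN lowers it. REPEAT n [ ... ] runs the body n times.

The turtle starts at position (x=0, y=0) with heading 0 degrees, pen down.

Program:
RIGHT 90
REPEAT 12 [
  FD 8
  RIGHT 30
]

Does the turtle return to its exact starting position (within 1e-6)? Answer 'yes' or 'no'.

Executing turtle program step by step:
Start: pos=(0,0), heading=0, pen down
RT 90: heading 0 -> 270
REPEAT 12 [
  -- iteration 1/12 --
  FD 8: (0,0) -> (0,-8) [heading=270, draw]
  RT 30: heading 270 -> 240
  -- iteration 2/12 --
  FD 8: (0,-8) -> (-4,-14.928) [heading=240, draw]
  RT 30: heading 240 -> 210
  -- iteration 3/12 --
  FD 8: (-4,-14.928) -> (-10.928,-18.928) [heading=210, draw]
  RT 30: heading 210 -> 180
  -- iteration 4/12 --
  FD 8: (-10.928,-18.928) -> (-18.928,-18.928) [heading=180, draw]
  RT 30: heading 180 -> 150
  -- iteration 5/12 --
  FD 8: (-18.928,-18.928) -> (-25.856,-14.928) [heading=150, draw]
  RT 30: heading 150 -> 120
  -- iteration 6/12 --
  FD 8: (-25.856,-14.928) -> (-29.856,-8) [heading=120, draw]
  RT 30: heading 120 -> 90
  -- iteration 7/12 --
  FD 8: (-29.856,-8) -> (-29.856,0) [heading=90, draw]
  RT 30: heading 90 -> 60
  -- iteration 8/12 --
  FD 8: (-29.856,0) -> (-25.856,6.928) [heading=60, draw]
  RT 30: heading 60 -> 30
  -- iteration 9/12 --
  FD 8: (-25.856,6.928) -> (-18.928,10.928) [heading=30, draw]
  RT 30: heading 30 -> 0
  -- iteration 10/12 --
  FD 8: (-18.928,10.928) -> (-10.928,10.928) [heading=0, draw]
  RT 30: heading 0 -> 330
  -- iteration 11/12 --
  FD 8: (-10.928,10.928) -> (-4,6.928) [heading=330, draw]
  RT 30: heading 330 -> 300
  -- iteration 12/12 --
  FD 8: (-4,6.928) -> (0,0) [heading=300, draw]
  RT 30: heading 300 -> 270
]
Final: pos=(0,0), heading=270, 12 segment(s) drawn

Start position: (0, 0)
Final position: (0, 0)
Distance = 0; < 1e-6 -> CLOSED

Answer: yes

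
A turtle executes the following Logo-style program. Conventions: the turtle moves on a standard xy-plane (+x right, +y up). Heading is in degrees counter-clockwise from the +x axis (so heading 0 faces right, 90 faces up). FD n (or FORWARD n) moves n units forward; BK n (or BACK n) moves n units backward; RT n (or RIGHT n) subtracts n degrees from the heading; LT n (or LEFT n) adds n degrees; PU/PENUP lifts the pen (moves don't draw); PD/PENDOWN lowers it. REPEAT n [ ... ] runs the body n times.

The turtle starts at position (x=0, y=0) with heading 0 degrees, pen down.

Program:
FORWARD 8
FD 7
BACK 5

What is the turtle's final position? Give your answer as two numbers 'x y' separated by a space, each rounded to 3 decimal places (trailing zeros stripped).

Executing turtle program step by step:
Start: pos=(0,0), heading=0, pen down
FD 8: (0,0) -> (8,0) [heading=0, draw]
FD 7: (8,0) -> (15,0) [heading=0, draw]
BK 5: (15,0) -> (10,0) [heading=0, draw]
Final: pos=(10,0), heading=0, 3 segment(s) drawn

Answer: 10 0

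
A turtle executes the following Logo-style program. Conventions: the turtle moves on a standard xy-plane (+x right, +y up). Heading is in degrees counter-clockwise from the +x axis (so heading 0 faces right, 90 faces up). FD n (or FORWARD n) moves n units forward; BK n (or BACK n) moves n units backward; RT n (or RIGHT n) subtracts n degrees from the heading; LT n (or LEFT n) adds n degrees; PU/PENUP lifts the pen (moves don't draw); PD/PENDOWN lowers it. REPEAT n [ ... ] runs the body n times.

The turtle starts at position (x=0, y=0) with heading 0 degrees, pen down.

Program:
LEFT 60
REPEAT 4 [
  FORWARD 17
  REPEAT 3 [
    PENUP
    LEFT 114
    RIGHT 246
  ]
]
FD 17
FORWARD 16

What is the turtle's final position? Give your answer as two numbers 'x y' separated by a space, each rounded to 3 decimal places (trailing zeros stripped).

Answer: 55.483 -27.35

Derivation:
Executing turtle program step by step:
Start: pos=(0,0), heading=0, pen down
LT 60: heading 0 -> 60
REPEAT 4 [
  -- iteration 1/4 --
  FD 17: (0,0) -> (8.5,14.722) [heading=60, draw]
  REPEAT 3 [
    -- iteration 1/3 --
    PU: pen up
    LT 114: heading 60 -> 174
    RT 246: heading 174 -> 288
    -- iteration 2/3 --
    PU: pen up
    LT 114: heading 288 -> 42
    RT 246: heading 42 -> 156
    -- iteration 3/3 --
    PU: pen up
    LT 114: heading 156 -> 270
    RT 246: heading 270 -> 24
  ]
  -- iteration 2/4 --
  FD 17: (8.5,14.722) -> (24.03,21.637) [heading=24, move]
  REPEAT 3 [
    -- iteration 1/3 --
    PU: pen up
    LT 114: heading 24 -> 138
    RT 246: heading 138 -> 252
    -- iteration 2/3 --
    PU: pen up
    LT 114: heading 252 -> 6
    RT 246: heading 6 -> 120
    -- iteration 3/3 --
    PU: pen up
    LT 114: heading 120 -> 234
    RT 246: heading 234 -> 348
  ]
  -- iteration 3/4 --
  FD 17: (24.03,21.637) -> (40.659,18.102) [heading=348, move]
  REPEAT 3 [
    -- iteration 1/3 --
    PU: pen up
    LT 114: heading 348 -> 102
    RT 246: heading 102 -> 216
    -- iteration 2/3 --
    PU: pen up
    LT 114: heading 216 -> 330
    RT 246: heading 330 -> 84
    -- iteration 3/3 --
    PU: pen up
    LT 114: heading 84 -> 198
    RT 246: heading 198 -> 312
  ]
  -- iteration 4/4 --
  FD 17: (40.659,18.102) -> (52.034,5.469) [heading=312, move]
  REPEAT 3 [
    -- iteration 1/3 --
    PU: pen up
    LT 114: heading 312 -> 66
    RT 246: heading 66 -> 180
    -- iteration 2/3 --
    PU: pen up
    LT 114: heading 180 -> 294
    RT 246: heading 294 -> 48
    -- iteration 3/3 --
    PU: pen up
    LT 114: heading 48 -> 162
    RT 246: heading 162 -> 276
  ]
]
FD 17: (52.034,5.469) -> (53.811,-11.438) [heading=276, move]
FD 16: (53.811,-11.438) -> (55.483,-27.35) [heading=276, move]
Final: pos=(55.483,-27.35), heading=276, 1 segment(s) drawn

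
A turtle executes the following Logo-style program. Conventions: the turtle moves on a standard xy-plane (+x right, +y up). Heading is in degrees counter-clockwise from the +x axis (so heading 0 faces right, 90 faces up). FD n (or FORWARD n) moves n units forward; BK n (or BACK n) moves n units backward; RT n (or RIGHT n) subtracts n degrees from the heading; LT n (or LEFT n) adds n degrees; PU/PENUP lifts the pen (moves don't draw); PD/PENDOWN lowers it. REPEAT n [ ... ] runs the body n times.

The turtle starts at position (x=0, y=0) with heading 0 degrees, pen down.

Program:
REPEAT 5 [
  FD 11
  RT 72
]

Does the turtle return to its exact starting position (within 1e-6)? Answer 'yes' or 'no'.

Answer: yes

Derivation:
Executing turtle program step by step:
Start: pos=(0,0), heading=0, pen down
REPEAT 5 [
  -- iteration 1/5 --
  FD 11: (0,0) -> (11,0) [heading=0, draw]
  RT 72: heading 0 -> 288
  -- iteration 2/5 --
  FD 11: (11,0) -> (14.399,-10.462) [heading=288, draw]
  RT 72: heading 288 -> 216
  -- iteration 3/5 --
  FD 11: (14.399,-10.462) -> (5.5,-16.927) [heading=216, draw]
  RT 72: heading 216 -> 144
  -- iteration 4/5 --
  FD 11: (5.5,-16.927) -> (-3.399,-10.462) [heading=144, draw]
  RT 72: heading 144 -> 72
  -- iteration 5/5 --
  FD 11: (-3.399,-10.462) -> (0,0) [heading=72, draw]
  RT 72: heading 72 -> 0
]
Final: pos=(0,0), heading=0, 5 segment(s) drawn

Start position: (0, 0)
Final position: (0, 0)
Distance = 0; < 1e-6 -> CLOSED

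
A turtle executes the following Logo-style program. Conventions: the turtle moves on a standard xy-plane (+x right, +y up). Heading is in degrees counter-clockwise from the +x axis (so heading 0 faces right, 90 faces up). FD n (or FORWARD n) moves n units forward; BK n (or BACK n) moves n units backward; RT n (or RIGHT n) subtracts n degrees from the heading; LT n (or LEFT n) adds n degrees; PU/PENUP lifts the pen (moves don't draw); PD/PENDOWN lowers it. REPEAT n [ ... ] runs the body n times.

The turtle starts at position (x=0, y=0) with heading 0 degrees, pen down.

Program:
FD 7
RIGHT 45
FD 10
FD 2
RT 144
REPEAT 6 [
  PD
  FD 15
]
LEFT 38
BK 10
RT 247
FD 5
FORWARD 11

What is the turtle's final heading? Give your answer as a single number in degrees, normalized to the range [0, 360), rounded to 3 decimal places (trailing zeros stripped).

Executing turtle program step by step:
Start: pos=(0,0), heading=0, pen down
FD 7: (0,0) -> (7,0) [heading=0, draw]
RT 45: heading 0 -> 315
FD 10: (7,0) -> (14.071,-7.071) [heading=315, draw]
FD 2: (14.071,-7.071) -> (15.485,-8.485) [heading=315, draw]
RT 144: heading 315 -> 171
REPEAT 6 [
  -- iteration 1/6 --
  PD: pen down
  FD 15: (15.485,-8.485) -> (0.67,-6.139) [heading=171, draw]
  -- iteration 2/6 --
  PD: pen down
  FD 15: (0.67,-6.139) -> (-14.145,-3.792) [heading=171, draw]
  -- iteration 3/6 --
  PD: pen down
  FD 15: (-14.145,-3.792) -> (-28.961,-1.446) [heading=171, draw]
  -- iteration 4/6 --
  PD: pen down
  FD 15: (-28.961,-1.446) -> (-43.776,0.901) [heading=171, draw]
  -- iteration 5/6 --
  PD: pen down
  FD 15: (-43.776,0.901) -> (-58.591,3.247) [heading=171, draw]
  -- iteration 6/6 --
  PD: pen down
  FD 15: (-58.591,3.247) -> (-73.407,5.594) [heading=171, draw]
]
LT 38: heading 171 -> 209
BK 10: (-73.407,5.594) -> (-64.66,10.442) [heading=209, draw]
RT 247: heading 209 -> 322
FD 5: (-64.66,10.442) -> (-60.72,7.364) [heading=322, draw]
FD 11: (-60.72,7.364) -> (-52.052,0.591) [heading=322, draw]
Final: pos=(-52.052,0.591), heading=322, 12 segment(s) drawn

Answer: 322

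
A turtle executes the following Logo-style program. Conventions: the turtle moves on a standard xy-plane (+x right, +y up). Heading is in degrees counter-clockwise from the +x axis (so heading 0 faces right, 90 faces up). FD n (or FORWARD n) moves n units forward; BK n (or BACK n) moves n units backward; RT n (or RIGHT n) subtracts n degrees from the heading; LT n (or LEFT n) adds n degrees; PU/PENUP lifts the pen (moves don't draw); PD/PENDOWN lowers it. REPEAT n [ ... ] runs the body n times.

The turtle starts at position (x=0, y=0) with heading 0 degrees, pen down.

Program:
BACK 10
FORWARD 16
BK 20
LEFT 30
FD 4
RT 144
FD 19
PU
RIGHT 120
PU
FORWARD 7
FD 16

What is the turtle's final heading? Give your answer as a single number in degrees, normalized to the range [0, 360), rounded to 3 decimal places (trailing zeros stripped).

Answer: 126

Derivation:
Executing turtle program step by step:
Start: pos=(0,0), heading=0, pen down
BK 10: (0,0) -> (-10,0) [heading=0, draw]
FD 16: (-10,0) -> (6,0) [heading=0, draw]
BK 20: (6,0) -> (-14,0) [heading=0, draw]
LT 30: heading 0 -> 30
FD 4: (-14,0) -> (-10.536,2) [heading=30, draw]
RT 144: heading 30 -> 246
FD 19: (-10.536,2) -> (-18.264,-15.357) [heading=246, draw]
PU: pen up
RT 120: heading 246 -> 126
PU: pen up
FD 7: (-18.264,-15.357) -> (-22.378,-9.694) [heading=126, move]
FD 16: (-22.378,-9.694) -> (-31.783,3.25) [heading=126, move]
Final: pos=(-31.783,3.25), heading=126, 5 segment(s) drawn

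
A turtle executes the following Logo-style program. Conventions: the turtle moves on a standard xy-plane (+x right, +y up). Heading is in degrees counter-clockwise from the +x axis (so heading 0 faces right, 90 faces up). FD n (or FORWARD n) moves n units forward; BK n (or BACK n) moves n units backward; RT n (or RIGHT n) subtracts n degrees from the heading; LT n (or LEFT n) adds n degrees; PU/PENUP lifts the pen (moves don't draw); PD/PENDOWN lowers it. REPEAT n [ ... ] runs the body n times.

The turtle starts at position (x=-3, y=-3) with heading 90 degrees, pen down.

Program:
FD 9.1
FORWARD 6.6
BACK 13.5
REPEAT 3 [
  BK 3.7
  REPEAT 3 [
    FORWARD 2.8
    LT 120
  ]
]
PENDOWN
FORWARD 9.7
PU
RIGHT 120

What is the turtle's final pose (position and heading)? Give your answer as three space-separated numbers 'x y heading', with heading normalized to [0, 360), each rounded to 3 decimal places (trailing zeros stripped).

Executing turtle program step by step:
Start: pos=(-3,-3), heading=90, pen down
FD 9.1: (-3,-3) -> (-3,6.1) [heading=90, draw]
FD 6.6: (-3,6.1) -> (-3,12.7) [heading=90, draw]
BK 13.5: (-3,12.7) -> (-3,-0.8) [heading=90, draw]
REPEAT 3 [
  -- iteration 1/3 --
  BK 3.7: (-3,-0.8) -> (-3,-4.5) [heading=90, draw]
  REPEAT 3 [
    -- iteration 1/3 --
    FD 2.8: (-3,-4.5) -> (-3,-1.7) [heading=90, draw]
    LT 120: heading 90 -> 210
    -- iteration 2/3 --
    FD 2.8: (-3,-1.7) -> (-5.425,-3.1) [heading=210, draw]
    LT 120: heading 210 -> 330
    -- iteration 3/3 --
    FD 2.8: (-5.425,-3.1) -> (-3,-4.5) [heading=330, draw]
    LT 120: heading 330 -> 90
  ]
  -- iteration 2/3 --
  BK 3.7: (-3,-4.5) -> (-3,-8.2) [heading=90, draw]
  REPEAT 3 [
    -- iteration 1/3 --
    FD 2.8: (-3,-8.2) -> (-3,-5.4) [heading=90, draw]
    LT 120: heading 90 -> 210
    -- iteration 2/3 --
    FD 2.8: (-3,-5.4) -> (-5.425,-6.8) [heading=210, draw]
    LT 120: heading 210 -> 330
    -- iteration 3/3 --
    FD 2.8: (-5.425,-6.8) -> (-3,-8.2) [heading=330, draw]
    LT 120: heading 330 -> 90
  ]
  -- iteration 3/3 --
  BK 3.7: (-3,-8.2) -> (-3,-11.9) [heading=90, draw]
  REPEAT 3 [
    -- iteration 1/3 --
    FD 2.8: (-3,-11.9) -> (-3,-9.1) [heading=90, draw]
    LT 120: heading 90 -> 210
    -- iteration 2/3 --
    FD 2.8: (-3,-9.1) -> (-5.425,-10.5) [heading=210, draw]
    LT 120: heading 210 -> 330
    -- iteration 3/3 --
    FD 2.8: (-5.425,-10.5) -> (-3,-11.9) [heading=330, draw]
    LT 120: heading 330 -> 90
  ]
]
PD: pen down
FD 9.7: (-3,-11.9) -> (-3,-2.2) [heading=90, draw]
PU: pen up
RT 120: heading 90 -> 330
Final: pos=(-3,-2.2), heading=330, 16 segment(s) drawn

Answer: -3 -2.2 330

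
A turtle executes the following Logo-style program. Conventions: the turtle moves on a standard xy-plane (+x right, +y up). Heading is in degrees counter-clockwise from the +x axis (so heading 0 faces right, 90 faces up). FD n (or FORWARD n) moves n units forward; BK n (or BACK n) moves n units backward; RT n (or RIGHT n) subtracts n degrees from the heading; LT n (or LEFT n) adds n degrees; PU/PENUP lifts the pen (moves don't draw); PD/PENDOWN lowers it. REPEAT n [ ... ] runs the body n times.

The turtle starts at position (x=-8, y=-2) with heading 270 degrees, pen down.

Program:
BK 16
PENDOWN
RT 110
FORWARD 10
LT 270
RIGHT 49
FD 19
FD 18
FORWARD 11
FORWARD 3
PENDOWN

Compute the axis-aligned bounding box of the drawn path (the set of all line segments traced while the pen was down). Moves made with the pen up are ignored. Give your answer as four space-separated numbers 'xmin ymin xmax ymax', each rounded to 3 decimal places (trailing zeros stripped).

Executing turtle program step by step:
Start: pos=(-8,-2), heading=270, pen down
BK 16: (-8,-2) -> (-8,14) [heading=270, draw]
PD: pen down
RT 110: heading 270 -> 160
FD 10: (-8,14) -> (-17.397,17.42) [heading=160, draw]
LT 270: heading 160 -> 70
RT 49: heading 70 -> 21
FD 19: (-17.397,17.42) -> (0.341,24.229) [heading=21, draw]
FD 18: (0.341,24.229) -> (17.146,30.68) [heading=21, draw]
FD 11: (17.146,30.68) -> (27.415,34.622) [heading=21, draw]
FD 3: (27.415,34.622) -> (30.216,35.697) [heading=21, draw]
PD: pen down
Final: pos=(30.216,35.697), heading=21, 6 segment(s) drawn

Segment endpoints: x in {-17.397, -8, -8, 0.341, 17.146, 27.415, 30.216}, y in {-2, 14, 17.42, 24.229, 30.68, 34.622, 35.697}
xmin=-17.397, ymin=-2, xmax=30.216, ymax=35.697

Answer: -17.397 -2 30.216 35.697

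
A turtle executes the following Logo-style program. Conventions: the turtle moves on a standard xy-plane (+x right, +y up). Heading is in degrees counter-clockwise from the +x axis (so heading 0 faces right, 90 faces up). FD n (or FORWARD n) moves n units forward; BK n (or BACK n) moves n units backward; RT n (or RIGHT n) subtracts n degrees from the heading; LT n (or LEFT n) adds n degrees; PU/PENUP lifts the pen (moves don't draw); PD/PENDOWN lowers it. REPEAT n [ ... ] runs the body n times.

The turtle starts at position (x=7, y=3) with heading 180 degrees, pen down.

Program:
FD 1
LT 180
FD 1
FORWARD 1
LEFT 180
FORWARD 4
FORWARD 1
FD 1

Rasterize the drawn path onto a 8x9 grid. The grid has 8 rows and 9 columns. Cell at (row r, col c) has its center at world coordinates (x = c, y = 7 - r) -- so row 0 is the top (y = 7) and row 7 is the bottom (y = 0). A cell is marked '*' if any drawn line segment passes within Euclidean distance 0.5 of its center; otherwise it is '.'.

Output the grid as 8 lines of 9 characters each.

Answer: .........
.........
.........
.........
..*******
.........
.........
.........

Derivation:
Segment 0: (7,3) -> (6,3)
Segment 1: (6,3) -> (7,3)
Segment 2: (7,3) -> (8,3)
Segment 3: (8,3) -> (4,3)
Segment 4: (4,3) -> (3,3)
Segment 5: (3,3) -> (2,3)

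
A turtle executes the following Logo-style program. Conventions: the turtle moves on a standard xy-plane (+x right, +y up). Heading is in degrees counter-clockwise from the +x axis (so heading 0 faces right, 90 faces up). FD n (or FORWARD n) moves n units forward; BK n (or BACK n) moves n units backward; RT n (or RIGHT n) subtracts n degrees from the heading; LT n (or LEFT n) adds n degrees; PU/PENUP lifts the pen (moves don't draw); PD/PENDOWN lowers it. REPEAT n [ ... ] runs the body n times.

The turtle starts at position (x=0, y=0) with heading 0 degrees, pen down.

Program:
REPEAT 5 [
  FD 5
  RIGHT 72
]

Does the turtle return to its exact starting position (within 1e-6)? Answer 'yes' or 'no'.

Answer: yes

Derivation:
Executing turtle program step by step:
Start: pos=(0,0), heading=0, pen down
REPEAT 5 [
  -- iteration 1/5 --
  FD 5: (0,0) -> (5,0) [heading=0, draw]
  RT 72: heading 0 -> 288
  -- iteration 2/5 --
  FD 5: (5,0) -> (6.545,-4.755) [heading=288, draw]
  RT 72: heading 288 -> 216
  -- iteration 3/5 --
  FD 5: (6.545,-4.755) -> (2.5,-7.694) [heading=216, draw]
  RT 72: heading 216 -> 144
  -- iteration 4/5 --
  FD 5: (2.5,-7.694) -> (-1.545,-4.755) [heading=144, draw]
  RT 72: heading 144 -> 72
  -- iteration 5/5 --
  FD 5: (-1.545,-4.755) -> (0,0) [heading=72, draw]
  RT 72: heading 72 -> 0
]
Final: pos=(0,0), heading=0, 5 segment(s) drawn

Start position: (0, 0)
Final position: (0, 0)
Distance = 0; < 1e-6 -> CLOSED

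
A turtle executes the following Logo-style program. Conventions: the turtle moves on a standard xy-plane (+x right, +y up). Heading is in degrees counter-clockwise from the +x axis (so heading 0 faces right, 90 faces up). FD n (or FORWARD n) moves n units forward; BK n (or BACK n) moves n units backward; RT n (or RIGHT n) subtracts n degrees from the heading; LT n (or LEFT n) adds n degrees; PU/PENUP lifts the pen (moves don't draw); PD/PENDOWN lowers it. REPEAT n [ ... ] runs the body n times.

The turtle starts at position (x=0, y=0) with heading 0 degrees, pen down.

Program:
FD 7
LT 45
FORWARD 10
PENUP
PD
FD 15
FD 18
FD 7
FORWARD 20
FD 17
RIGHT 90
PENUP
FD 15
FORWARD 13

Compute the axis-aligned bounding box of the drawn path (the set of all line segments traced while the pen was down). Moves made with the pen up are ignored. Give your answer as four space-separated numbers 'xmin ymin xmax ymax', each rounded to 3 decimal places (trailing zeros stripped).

Answer: 0 0 68.518 61.518

Derivation:
Executing turtle program step by step:
Start: pos=(0,0), heading=0, pen down
FD 7: (0,0) -> (7,0) [heading=0, draw]
LT 45: heading 0 -> 45
FD 10: (7,0) -> (14.071,7.071) [heading=45, draw]
PU: pen up
PD: pen down
FD 15: (14.071,7.071) -> (24.678,17.678) [heading=45, draw]
FD 18: (24.678,17.678) -> (37.406,30.406) [heading=45, draw]
FD 7: (37.406,30.406) -> (42.355,35.355) [heading=45, draw]
FD 20: (42.355,35.355) -> (56.497,49.497) [heading=45, draw]
FD 17: (56.497,49.497) -> (68.518,61.518) [heading=45, draw]
RT 90: heading 45 -> 315
PU: pen up
FD 15: (68.518,61.518) -> (79.125,50.912) [heading=315, move]
FD 13: (79.125,50.912) -> (88.317,41.719) [heading=315, move]
Final: pos=(88.317,41.719), heading=315, 7 segment(s) drawn

Segment endpoints: x in {0, 7, 14.071, 24.678, 37.406, 42.355, 56.497, 68.518}, y in {0, 7.071, 17.678, 30.406, 35.355, 49.497, 61.518}
xmin=0, ymin=0, xmax=68.518, ymax=61.518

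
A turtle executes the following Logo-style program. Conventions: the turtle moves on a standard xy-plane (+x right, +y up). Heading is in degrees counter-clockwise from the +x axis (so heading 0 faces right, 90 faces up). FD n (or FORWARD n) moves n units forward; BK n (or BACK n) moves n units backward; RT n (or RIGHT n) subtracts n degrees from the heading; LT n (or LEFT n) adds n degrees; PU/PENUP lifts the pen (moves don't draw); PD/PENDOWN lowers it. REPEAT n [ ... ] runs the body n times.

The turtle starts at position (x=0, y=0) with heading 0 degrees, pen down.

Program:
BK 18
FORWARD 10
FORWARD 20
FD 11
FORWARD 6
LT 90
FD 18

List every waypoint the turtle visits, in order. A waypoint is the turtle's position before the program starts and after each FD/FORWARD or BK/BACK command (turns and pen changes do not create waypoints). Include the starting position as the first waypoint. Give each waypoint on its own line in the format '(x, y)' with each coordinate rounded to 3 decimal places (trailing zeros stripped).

Executing turtle program step by step:
Start: pos=(0,0), heading=0, pen down
BK 18: (0,0) -> (-18,0) [heading=0, draw]
FD 10: (-18,0) -> (-8,0) [heading=0, draw]
FD 20: (-8,0) -> (12,0) [heading=0, draw]
FD 11: (12,0) -> (23,0) [heading=0, draw]
FD 6: (23,0) -> (29,0) [heading=0, draw]
LT 90: heading 0 -> 90
FD 18: (29,0) -> (29,18) [heading=90, draw]
Final: pos=(29,18), heading=90, 6 segment(s) drawn
Waypoints (7 total):
(0, 0)
(-18, 0)
(-8, 0)
(12, 0)
(23, 0)
(29, 0)
(29, 18)

Answer: (0, 0)
(-18, 0)
(-8, 0)
(12, 0)
(23, 0)
(29, 0)
(29, 18)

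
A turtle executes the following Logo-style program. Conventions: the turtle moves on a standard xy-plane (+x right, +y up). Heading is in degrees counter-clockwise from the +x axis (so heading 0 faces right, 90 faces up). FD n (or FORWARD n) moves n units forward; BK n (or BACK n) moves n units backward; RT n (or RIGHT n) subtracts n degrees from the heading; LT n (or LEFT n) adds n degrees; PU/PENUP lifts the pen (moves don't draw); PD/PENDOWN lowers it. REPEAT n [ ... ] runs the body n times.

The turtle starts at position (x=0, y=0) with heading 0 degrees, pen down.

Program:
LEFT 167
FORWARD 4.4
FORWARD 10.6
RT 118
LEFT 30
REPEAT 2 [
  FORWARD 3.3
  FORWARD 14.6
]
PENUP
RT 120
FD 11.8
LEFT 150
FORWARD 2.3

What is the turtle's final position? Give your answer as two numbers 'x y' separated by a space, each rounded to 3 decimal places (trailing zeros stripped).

Answer: 0.372 32.95

Derivation:
Executing turtle program step by step:
Start: pos=(0,0), heading=0, pen down
LT 167: heading 0 -> 167
FD 4.4: (0,0) -> (-4.287,0.99) [heading=167, draw]
FD 10.6: (-4.287,0.99) -> (-14.616,3.374) [heading=167, draw]
RT 118: heading 167 -> 49
LT 30: heading 49 -> 79
REPEAT 2 [
  -- iteration 1/2 --
  FD 3.3: (-14.616,3.374) -> (-13.986,6.614) [heading=79, draw]
  FD 14.6: (-13.986,6.614) -> (-11.2,20.945) [heading=79, draw]
  -- iteration 2/2 --
  FD 3.3: (-11.2,20.945) -> (-10.57,24.185) [heading=79, draw]
  FD 14.6: (-10.57,24.185) -> (-7.785,38.517) [heading=79, draw]
]
PU: pen up
RT 120: heading 79 -> 319
FD 11.8: (-7.785,38.517) -> (1.121,30.775) [heading=319, move]
LT 150: heading 319 -> 109
FD 2.3: (1.121,30.775) -> (0.372,32.95) [heading=109, move]
Final: pos=(0.372,32.95), heading=109, 6 segment(s) drawn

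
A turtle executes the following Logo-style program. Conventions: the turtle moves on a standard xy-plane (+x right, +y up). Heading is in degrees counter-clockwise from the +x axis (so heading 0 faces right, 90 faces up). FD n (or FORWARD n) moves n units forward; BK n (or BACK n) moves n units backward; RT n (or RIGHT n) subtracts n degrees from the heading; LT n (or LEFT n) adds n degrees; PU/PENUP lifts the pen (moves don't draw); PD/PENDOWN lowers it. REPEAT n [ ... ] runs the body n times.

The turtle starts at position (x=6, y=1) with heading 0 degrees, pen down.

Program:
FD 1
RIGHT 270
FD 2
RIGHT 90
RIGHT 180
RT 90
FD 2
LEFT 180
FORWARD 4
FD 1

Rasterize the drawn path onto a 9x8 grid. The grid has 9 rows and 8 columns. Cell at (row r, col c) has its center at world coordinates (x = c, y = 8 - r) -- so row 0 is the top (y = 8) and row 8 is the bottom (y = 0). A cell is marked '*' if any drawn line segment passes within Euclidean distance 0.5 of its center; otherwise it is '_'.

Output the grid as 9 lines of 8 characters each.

Answer: ________
________
________
_______*
_______*
_______*
_______*
______**
_______*

Derivation:
Segment 0: (6,1) -> (7,1)
Segment 1: (7,1) -> (7,3)
Segment 2: (7,3) -> (7,5)
Segment 3: (7,5) -> (7,1)
Segment 4: (7,1) -> (7,0)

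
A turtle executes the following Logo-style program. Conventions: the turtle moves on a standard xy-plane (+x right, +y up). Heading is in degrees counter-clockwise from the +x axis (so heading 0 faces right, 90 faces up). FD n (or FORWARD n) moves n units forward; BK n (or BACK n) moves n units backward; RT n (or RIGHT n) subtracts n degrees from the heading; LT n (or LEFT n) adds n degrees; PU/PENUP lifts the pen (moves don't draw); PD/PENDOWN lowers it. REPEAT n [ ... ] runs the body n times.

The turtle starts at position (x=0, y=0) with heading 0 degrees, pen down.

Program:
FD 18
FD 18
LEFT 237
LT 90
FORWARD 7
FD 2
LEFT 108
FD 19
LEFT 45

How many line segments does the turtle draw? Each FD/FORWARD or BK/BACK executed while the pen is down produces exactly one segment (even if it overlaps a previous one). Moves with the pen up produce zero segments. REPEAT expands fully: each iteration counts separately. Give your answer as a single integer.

Executing turtle program step by step:
Start: pos=(0,0), heading=0, pen down
FD 18: (0,0) -> (18,0) [heading=0, draw]
FD 18: (18,0) -> (36,0) [heading=0, draw]
LT 237: heading 0 -> 237
LT 90: heading 237 -> 327
FD 7: (36,0) -> (41.871,-3.812) [heading=327, draw]
FD 2: (41.871,-3.812) -> (43.548,-4.902) [heading=327, draw]
LT 108: heading 327 -> 75
FD 19: (43.548,-4.902) -> (48.466,13.451) [heading=75, draw]
LT 45: heading 75 -> 120
Final: pos=(48.466,13.451), heading=120, 5 segment(s) drawn
Segments drawn: 5

Answer: 5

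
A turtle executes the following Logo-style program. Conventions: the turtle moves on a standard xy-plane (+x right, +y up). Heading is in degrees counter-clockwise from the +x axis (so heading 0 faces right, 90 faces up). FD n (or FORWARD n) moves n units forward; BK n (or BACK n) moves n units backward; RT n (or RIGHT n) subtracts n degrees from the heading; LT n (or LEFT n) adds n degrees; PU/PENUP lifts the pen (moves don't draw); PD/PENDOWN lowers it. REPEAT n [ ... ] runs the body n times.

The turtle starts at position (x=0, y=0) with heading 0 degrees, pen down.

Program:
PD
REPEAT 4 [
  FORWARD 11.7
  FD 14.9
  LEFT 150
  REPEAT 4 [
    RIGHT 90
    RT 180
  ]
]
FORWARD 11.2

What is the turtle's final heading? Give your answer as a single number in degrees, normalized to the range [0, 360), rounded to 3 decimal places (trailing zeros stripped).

Answer: 240

Derivation:
Executing turtle program step by step:
Start: pos=(0,0), heading=0, pen down
PD: pen down
REPEAT 4 [
  -- iteration 1/4 --
  FD 11.7: (0,0) -> (11.7,0) [heading=0, draw]
  FD 14.9: (11.7,0) -> (26.6,0) [heading=0, draw]
  LT 150: heading 0 -> 150
  REPEAT 4 [
    -- iteration 1/4 --
    RT 90: heading 150 -> 60
    RT 180: heading 60 -> 240
    -- iteration 2/4 --
    RT 90: heading 240 -> 150
    RT 180: heading 150 -> 330
    -- iteration 3/4 --
    RT 90: heading 330 -> 240
    RT 180: heading 240 -> 60
    -- iteration 4/4 --
    RT 90: heading 60 -> 330
    RT 180: heading 330 -> 150
  ]
  -- iteration 2/4 --
  FD 11.7: (26.6,0) -> (16.468,5.85) [heading=150, draw]
  FD 14.9: (16.468,5.85) -> (3.564,13.3) [heading=150, draw]
  LT 150: heading 150 -> 300
  REPEAT 4 [
    -- iteration 1/4 --
    RT 90: heading 300 -> 210
    RT 180: heading 210 -> 30
    -- iteration 2/4 --
    RT 90: heading 30 -> 300
    RT 180: heading 300 -> 120
    -- iteration 3/4 --
    RT 90: heading 120 -> 30
    RT 180: heading 30 -> 210
    -- iteration 4/4 --
    RT 90: heading 210 -> 120
    RT 180: heading 120 -> 300
  ]
  -- iteration 3/4 --
  FD 11.7: (3.564,13.3) -> (9.414,3.168) [heading=300, draw]
  FD 14.9: (9.414,3.168) -> (16.864,-9.736) [heading=300, draw]
  LT 150: heading 300 -> 90
  REPEAT 4 [
    -- iteration 1/4 --
    RT 90: heading 90 -> 0
    RT 180: heading 0 -> 180
    -- iteration 2/4 --
    RT 90: heading 180 -> 90
    RT 180: heading 90 -> 270
    -- iteration 3/4 --
    RT 90: heading 270 -> 180
    RT 180: heading 180 -> 0
    -- iteration 4/4 --
    RT 90: heading 0 -> 270
    RT 180: heading 270 -> 90
  ]
  -- iteration 4/4 --
  FD 11.7: (16.864,-9.736) -> (16.864,1.964) [heading=90, draw]
  FD 14.9: (16.864,1.964) -> (16.864,16.864) [heading=90, draw]
  LT 150: heading 90 -> 240
  REPEAT 4 [
    -- iteration 1/4 --
    RT 90: heading 240 -> 150
    RT 180: heading 150 -> 330
    -- iteration 2/4 --
    RT 90: heading 330 -> 240
    RT 180: heading 240 -> 60
    -- iteration 3/4 --
    RT 90: heading 60 -> 330
    RT 180: heading 330 -> 150
    -- iteration 4/4 --
    RT 90: heading 150 -> 60
    RT 180: heading 60 -> 240
  ]
]
FD 11.2: (16.864,16.864) -> (11.264,7.164) [heading=240, draw]
Final: pos=(11.264,7.164), heading=240, 9 segment(s) drawn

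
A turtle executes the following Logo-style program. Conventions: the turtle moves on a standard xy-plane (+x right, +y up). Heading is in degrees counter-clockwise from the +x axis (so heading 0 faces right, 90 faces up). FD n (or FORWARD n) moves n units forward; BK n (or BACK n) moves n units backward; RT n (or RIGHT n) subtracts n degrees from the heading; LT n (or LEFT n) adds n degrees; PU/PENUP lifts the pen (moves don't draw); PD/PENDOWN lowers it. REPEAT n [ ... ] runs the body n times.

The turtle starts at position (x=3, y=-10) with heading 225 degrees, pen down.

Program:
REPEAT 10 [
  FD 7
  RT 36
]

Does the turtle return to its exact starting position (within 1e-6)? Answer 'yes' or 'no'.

Answer: yes

Derivation:
Executing turtle program step by step:
Start: pos=(3,-10), heading=225, pen down
REPEAT 10 [
  -- iteration 1/10 --
  FD 7: (3,-10) -> (-1.95,-14.95) [heading=225, draw]
  RT 36: heading 225 -> 189
  -- iteration 2/10 --
  FD 7: (-1.95,-14.95) -> (-8.864,-16.045) [heading=189, draw]
  RT 36: heading 189 -> 153
  -- iteration 3/10 --
  FD 7: (-8.864,-16.045) -> (-15.101,-12.867) [heading=153, draw]
  RT 36: heading 153 -> 117
  -- iteration 4/10 --
  FD 7: (-15.101,-12.867) -> (-18.279,-6.63) [heading=117, draw]
  RT 36: heading 117 -> 81
  -- iteration 5/10 --
  FD 7: (-18.279,-6.63) -> (-17.184,0.284) [heading=81, draw]
  RT 36: heading 81 -> 45
  -- iteration 6/10 --
  FD 7: (-17.184,0.284) -> (-12.234,5.234) [heading=45, draw]
  RT 36: heading 45 -> 9
  -- iteration 7/10 --
  FD 7: (-12.234,5.234) -> (-5.32,6.329) [heading=9, draw]
  RT 36: heading 9 -> 333
  -- iteration 8/10 --
  FD 7: (-5.32,6.329) -> (0.917,3.151) [heading=333, draw]
  RT 36: heading 333 -> 297
  -- iteration 9/10 --
  FD 7: (0.917,3.151) -> (4.095,-3.086) [heading=297, draw]
  RT 36: heading 297 -> 261
  -- iteration 10/10 --
  FD 7: (4.095,-3.086) -> (3,-10) [heading=261, draw]
  RT 36: heading 261 -> 225
]
Final: pos=(3,-10), heading=225, 10 segment(s) drawn

Start position: (3, -10)
Final position: (3, -10)
Distance = 0; < 1e-6 -> CLOSED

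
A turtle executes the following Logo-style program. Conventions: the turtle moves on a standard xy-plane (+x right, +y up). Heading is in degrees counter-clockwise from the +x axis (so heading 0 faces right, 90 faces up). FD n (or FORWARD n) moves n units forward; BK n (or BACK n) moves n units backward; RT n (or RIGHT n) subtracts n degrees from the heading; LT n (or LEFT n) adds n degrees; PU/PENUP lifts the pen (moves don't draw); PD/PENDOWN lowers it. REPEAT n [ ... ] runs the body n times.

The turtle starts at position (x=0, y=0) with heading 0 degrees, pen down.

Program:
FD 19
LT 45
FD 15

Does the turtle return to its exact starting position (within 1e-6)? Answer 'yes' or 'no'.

Executing turtle program step by step:
Start: pos=(0,0), heading=0, pen down
FD 19: (0,0) -> (19,0) [heading=0, draw]
LT 45: heading 0 -> 45
FD 15: (19,0) -> (29.607,10.607) [heading=45, draw]
Final: pos=(29.607,10.607), heading=45, 2 segment(s) drawn

Start position: (0, 0)
Final position: (29.607, 10.607)
Distance = 31.449; >= 1e-6 -> NOT closed

Answer: no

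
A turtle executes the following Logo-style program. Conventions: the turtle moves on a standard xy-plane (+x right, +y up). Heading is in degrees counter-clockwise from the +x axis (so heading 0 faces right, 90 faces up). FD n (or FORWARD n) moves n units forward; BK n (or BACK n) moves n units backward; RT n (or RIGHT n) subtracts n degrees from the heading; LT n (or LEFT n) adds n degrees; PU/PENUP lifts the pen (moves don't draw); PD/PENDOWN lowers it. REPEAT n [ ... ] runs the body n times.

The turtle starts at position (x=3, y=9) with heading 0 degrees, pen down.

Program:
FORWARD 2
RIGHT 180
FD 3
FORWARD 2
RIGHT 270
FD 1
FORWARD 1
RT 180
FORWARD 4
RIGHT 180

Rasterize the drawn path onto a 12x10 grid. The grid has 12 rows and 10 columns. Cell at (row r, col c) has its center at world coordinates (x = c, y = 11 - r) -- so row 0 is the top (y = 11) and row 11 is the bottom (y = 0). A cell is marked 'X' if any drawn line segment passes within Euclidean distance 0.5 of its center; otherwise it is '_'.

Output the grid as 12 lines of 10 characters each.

Segment 0: (3,9) -> (5,9)
Segment 1: (5,9) -> (2,9)
Segment 2: (2,9) -> (0,9)
Segment 3: (0,9) -> (0,8)
Segment 4: (0,8) -> (0,7)
Segment 5: (0,7) -> (-0,11)

Answer: X_________
X_________
XXXXXX____
X_________
X_________
__________
__________
__________
__________
__________
__________
__________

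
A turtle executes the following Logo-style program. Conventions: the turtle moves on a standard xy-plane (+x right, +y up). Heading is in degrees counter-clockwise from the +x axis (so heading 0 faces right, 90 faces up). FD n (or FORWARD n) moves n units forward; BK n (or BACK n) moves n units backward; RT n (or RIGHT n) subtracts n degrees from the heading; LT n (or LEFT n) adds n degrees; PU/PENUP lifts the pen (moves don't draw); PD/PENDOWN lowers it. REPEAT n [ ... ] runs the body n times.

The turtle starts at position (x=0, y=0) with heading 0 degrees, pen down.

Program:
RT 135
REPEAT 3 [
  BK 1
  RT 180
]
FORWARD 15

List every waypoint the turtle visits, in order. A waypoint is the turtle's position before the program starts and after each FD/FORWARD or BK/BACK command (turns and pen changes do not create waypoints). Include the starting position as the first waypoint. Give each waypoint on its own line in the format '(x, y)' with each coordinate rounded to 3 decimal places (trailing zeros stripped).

Executing turtle program step by step:
Start: pos=(0,0), heading=0, pen down
RT 135: heading 0 -> 225
REPEAT 3 [
  -- iteration 1/3 --
  BK 1: (0,0) -> (0.707,0.707) [heading=225, draw]
  RT 180: heading 225 -> 45
  -- iteration 2/3 --
  BK 1: (0.707,0.707) -> (0,0) [heading=45, draw]
  RT 180: heading 45 -> 225
  -- iteration 3/3 --
  BK 1: (0,0) -> (0.707,0.707) [heading=225, draw]
  RT 180: heading 225 -> 45
]
FD 15: (0.707,0.707) -> (11.314,11.314) [heading=45, draw]
Final: pos=(11.314,11.314), heading=45, 4 segment(s) drawn
Waypoints (5 total):
(0, 0)
(0.707, 0.707)
(0, 0)
(0.707, 0.707)
(11.314, 11.314)

Answer: (0, 0)
(0.707, 0.707)
(0, 0)
(0.707, 0.707)
(11.314, 11.314)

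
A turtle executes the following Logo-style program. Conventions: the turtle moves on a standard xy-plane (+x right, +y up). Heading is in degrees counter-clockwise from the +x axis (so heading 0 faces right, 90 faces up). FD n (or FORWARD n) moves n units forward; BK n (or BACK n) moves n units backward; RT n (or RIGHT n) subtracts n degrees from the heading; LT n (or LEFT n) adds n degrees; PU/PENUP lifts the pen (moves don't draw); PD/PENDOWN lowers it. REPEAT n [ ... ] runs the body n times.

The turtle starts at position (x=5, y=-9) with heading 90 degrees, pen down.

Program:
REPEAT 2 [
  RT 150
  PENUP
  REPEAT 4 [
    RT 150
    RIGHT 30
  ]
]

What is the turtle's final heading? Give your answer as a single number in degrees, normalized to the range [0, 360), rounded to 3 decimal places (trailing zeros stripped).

Answer: 150

Derivation:
Executing turtle program step by step:
Start: pos=(5,-9), heading=90, pen down
REPEAT 2 [
  -- iteration 1/2 --
  RT 150: heading 90 -> 300
  PU: pen up
  REPEAT 4 [
    -- iteration 1/4 --
    RT 150: heading 300 -> 150
    RT 30: heading 150 -> 120
    -- iteration 2/4 --
    RT 150: heading 120 -> 330
    RT 30: heading 330 -> 300
    -- iteration 3/4 --
    RT 150: heading 300 -> 150
    RT 30: heading 150 -> 120
    -- iteration 4/4 --
    RT 150: heading 120 -> 330
    RT 30: heading 330 -> 300
  ]
  -- iteration 2/2 --
  RT 150: heading 300 -> 150
  PU: pen up
  REPEAT 4 [
    -- iteration 1/4 --
    RT 150: heading 150 -> 0
    RT 30: heading 0 -> 330
    -- iteration 2/4 --
    RT 150: heading 330 -> 180
    RT 30: heading 180 -> 150
    -- iteration 3/4 --
    RT 150: heading 150 -> 0
    RT 30: heading 0 -> 330
    -- iteration 4/4 --
    RT 150: heading 330 -> 180
    RT 30: heading 180 -> 150
  ]
]
Final: pos=(5,-9), heading=150, 0 segment(s) drawn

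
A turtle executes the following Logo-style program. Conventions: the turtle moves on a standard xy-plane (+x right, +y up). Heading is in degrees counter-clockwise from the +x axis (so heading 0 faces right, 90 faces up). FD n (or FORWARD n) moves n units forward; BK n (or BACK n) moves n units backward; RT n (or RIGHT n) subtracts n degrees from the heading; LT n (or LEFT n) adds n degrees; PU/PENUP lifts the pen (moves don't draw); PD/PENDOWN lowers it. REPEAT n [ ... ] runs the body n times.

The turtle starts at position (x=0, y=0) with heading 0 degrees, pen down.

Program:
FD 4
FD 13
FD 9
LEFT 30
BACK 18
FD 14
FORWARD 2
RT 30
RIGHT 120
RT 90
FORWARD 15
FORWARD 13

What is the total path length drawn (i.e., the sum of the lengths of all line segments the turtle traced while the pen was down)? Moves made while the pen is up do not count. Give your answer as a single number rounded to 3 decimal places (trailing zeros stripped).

Executing turtle program step by step:
Start: pos=(0,0), heading=0, pen down
FD 4: (0,0) -> (4,0) [heading=0, draw]
FD 13: (4,0) -> (17,0) [heading=0, draw]
FD 9: (17,0) -> (26,0) [heading=0, draw]
LT 30: heading 0 -> 30
BK 18: (26,0) -> (10.412,-9) [heading=30, draw]
FD 14: (10.412,-9) -> (22.536,-2) [heading=30, draw]
FD 2: (22.536,-2) -> (24.268,-1) [heading=30, draw]
RT 30: heading 30 -> 0
RT 120: heading 0 -> 240
RT 90: heading 240 -> 150
FD 15: (24.268,-1) -> (11.278,6.5) [heading=150, draw]
FD 13: (11.278,6.5) -> (0.019,13) [heading=150, draw]
Final: pos=(0.019,13), heading=150, 8 segment(s) drawn

Segment lengths:
  seg 1: (0,0) -> (4,0), length = 4
  seg 2: (4,0) -> (17,0), length = 13
  seg 3: (17,0) -> (26,0), length = 9
  seg 4: (26,0) -> (10.412,-9), length = 18
  seg 5: (10.412,-9) -> (22.536,-2), length = 14
  seg 6: (22.536,-2) -> (24.268,-1), length = 2
  seg 7: (24.268,-1) -> (11.278,6.5), length = 15
  seg 8: (11.278,6.5) -> (0.019,13), length = 13
Total = 88

Answer: 88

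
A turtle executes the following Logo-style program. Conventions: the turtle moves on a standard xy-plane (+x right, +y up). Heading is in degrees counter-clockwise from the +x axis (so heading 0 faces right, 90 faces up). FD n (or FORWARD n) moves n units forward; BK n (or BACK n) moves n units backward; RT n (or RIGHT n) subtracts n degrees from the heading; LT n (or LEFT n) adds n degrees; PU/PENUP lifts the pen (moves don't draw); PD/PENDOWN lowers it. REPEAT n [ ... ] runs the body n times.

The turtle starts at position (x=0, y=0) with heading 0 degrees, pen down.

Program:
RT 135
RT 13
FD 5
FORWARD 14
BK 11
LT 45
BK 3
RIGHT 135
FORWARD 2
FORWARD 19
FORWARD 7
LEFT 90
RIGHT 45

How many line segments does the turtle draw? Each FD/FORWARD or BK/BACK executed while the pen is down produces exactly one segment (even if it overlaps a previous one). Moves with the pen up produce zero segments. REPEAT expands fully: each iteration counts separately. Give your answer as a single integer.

Answer: 7

Derivation:
Executing turtle program step by step:
Start: pos=(0,0), heading=0, pen down
RT 135: heading 0 -> 225
RT 13: heading 225 -> 212
FD 5: (0,0) -> (-4.24,-2.65) [heading=212, draw]
FD 14: (-4.24,-2.65) -> (-16.113,-10.068) [heading=212, draw]
BK 11: (-16.113,-10.068) -> (-6.784,-4.239) [heading=212, draw]
LT 45: heading 212 -> 257
BK 3: (-6.784,-4.239) -> (-6.11,-1.316) [heading=257, draw]
RT 135: heading 257 -> 122
FD 2: (-6.11,-1.316) -> (-7.169,0.38) [heading=122, draw]
FD 19: (-7.169,0.38) -> (-17.238,16.493) [heading=122, draw]
FD 7: (-17.238,16.493) -> (-20.947,22.429) [heading=122, draw]
LT 90: heading 122 -> 212
RT 45: heading 212 -> 167
Final: pos=(-20.947,22.429), heading=167, 7 segment(s) drawn
Segments drawn: 7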